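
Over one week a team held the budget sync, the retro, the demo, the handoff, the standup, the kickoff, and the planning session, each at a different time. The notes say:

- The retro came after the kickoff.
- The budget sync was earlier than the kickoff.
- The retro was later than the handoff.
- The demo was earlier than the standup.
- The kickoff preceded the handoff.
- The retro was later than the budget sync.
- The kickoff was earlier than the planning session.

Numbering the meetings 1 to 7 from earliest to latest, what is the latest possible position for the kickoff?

The kickoff must come before the handoff, the planning session, and the retro — 3 meetings forced after it.
Everything else can be placed before the kickoff in some valid order, so the kickoff can sit as late as position 7 − 3 = 4.

4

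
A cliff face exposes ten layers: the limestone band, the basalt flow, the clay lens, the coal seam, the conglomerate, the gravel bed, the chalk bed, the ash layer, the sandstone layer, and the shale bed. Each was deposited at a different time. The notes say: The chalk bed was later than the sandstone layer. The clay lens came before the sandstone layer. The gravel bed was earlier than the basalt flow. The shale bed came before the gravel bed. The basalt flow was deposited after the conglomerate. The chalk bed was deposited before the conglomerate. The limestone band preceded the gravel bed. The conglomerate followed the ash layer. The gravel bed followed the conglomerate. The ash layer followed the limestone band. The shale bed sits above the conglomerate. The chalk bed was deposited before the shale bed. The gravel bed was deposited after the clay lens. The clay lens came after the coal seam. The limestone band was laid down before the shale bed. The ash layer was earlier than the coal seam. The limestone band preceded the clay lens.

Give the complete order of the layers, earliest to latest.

the limestone band, the ash layer, the coal seam, the clay lens, the sandstone layer, the chalk bed, the conglomerate, the shale bed, the gravel bed, the basalt flow

The constraints fix every adjacent pair, so only one ordering works:
the limestone band → the ash layer → the coal seam → the clay lens → the sandstone layer → the chalk bed → the conglomerate → the shale bed → the gravel bed → the basalt flow.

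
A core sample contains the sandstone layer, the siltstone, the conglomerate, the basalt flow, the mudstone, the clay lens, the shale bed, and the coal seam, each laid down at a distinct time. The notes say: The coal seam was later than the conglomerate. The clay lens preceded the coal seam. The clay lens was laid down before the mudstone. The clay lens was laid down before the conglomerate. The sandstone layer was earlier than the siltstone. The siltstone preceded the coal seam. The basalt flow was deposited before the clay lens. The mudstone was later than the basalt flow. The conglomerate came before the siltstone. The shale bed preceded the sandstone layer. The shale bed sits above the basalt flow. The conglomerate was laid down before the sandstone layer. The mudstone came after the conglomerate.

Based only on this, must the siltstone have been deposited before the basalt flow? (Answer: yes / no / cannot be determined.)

Tracing the constraints gives the basalt flow → the shale bed → the sandstone layer → the siltstone, so the basalt flow must come before the siltstone.
That means the siltstone cannot be before the basalt flow.

no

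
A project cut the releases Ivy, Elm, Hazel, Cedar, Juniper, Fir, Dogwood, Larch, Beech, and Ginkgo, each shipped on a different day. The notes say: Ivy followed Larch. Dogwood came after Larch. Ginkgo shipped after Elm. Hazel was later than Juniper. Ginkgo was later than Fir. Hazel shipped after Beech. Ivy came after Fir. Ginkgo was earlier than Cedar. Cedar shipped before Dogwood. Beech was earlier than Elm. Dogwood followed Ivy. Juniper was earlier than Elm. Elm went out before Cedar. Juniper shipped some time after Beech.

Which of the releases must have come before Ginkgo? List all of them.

Directly stated before Ginkgo: Elm and Fir.
Beech reaches Ginkgo via Beech → Elm → Ginkgo.
Juniper reaches Ginkgo via Juniper → Elm → Ginkgo.
No chain forces Larch (or any of the others) ahead of Ginkgo.

Beech, Elm, Fir, Juniper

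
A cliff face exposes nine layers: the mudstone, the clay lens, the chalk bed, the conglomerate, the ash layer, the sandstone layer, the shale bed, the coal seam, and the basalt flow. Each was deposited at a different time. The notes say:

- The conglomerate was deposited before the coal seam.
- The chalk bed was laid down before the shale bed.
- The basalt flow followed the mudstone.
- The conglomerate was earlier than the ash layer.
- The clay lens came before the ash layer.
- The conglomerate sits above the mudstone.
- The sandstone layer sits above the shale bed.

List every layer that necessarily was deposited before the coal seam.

the conglomerate, the mudstone

Directly stated before the coal seam: the conglomerate.
The mudstone reaches the coal seam via the mudstone → the conglomerate → the coal seam.
No chain forces the sandstone layer (or any of the others) ahead of the coal seam.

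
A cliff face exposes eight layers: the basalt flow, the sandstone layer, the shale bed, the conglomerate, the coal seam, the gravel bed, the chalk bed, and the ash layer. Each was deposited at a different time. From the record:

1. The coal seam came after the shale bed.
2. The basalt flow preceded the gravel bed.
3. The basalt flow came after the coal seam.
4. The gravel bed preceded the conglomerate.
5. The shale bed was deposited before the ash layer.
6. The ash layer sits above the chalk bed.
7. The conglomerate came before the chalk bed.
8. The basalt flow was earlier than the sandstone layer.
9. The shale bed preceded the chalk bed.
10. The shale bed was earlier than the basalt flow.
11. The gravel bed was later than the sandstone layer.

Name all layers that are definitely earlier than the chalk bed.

the basalt flow, the coal seam, the conglomerate, the gravel bed, the sandstone layer, the shale bed

Directly stated before the chalk bed: the conglomerate and the shale bed.
The basalt flow reaches the chalk bed via the basalt flow → the gravel bed → the conglomerate → the chalk bed.
The coal seam reaches the chalk bed via the coal seam → the basalt flow → the gravel bed → the conglomerate → the chalk bed.
The gravel bed reaches the chalk bed via the gravel bed → the conglomerate → the chalk bed.
Likewise the sandstone layer reaches the chalk bed by chaining the stated constraints.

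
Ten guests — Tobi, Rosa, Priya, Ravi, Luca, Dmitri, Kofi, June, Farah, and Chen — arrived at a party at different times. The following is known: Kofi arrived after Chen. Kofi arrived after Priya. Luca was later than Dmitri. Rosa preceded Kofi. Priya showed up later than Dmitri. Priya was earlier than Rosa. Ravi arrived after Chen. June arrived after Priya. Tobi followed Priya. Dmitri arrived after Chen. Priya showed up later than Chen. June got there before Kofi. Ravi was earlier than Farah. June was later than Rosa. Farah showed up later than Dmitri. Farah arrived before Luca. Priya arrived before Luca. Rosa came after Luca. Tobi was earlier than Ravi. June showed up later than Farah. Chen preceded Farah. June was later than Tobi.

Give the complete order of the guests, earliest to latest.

Chen, Dmitri, Priya, Tobi, Ravi, Farah, Luca, Rosa, June, Kofi

The constraints fix every adjacent pair, so only one ordering works:
Chen → Dmitri → Priya → Tobi → Ravi → Farah → Luca → Rosa → June → Kofi.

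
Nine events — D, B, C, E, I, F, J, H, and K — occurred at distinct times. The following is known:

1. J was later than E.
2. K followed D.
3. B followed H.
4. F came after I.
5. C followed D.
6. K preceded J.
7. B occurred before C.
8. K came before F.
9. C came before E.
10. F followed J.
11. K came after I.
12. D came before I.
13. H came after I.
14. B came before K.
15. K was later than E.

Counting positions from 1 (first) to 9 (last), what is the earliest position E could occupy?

B, C, D, H, and I must all come before E — 5 forced predecessors.
Nothing else is forced ahead of E, so its earliest slot is position 5 + 1 = 6.

6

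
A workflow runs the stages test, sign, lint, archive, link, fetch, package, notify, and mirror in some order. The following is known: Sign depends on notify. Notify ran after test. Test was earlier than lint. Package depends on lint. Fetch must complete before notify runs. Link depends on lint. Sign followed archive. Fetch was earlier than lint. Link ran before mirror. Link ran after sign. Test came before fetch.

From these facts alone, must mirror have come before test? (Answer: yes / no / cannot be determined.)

no

Tracing the constraints gives test → lint → link → mirror, so test must come before mirror.
That means mirror cannot be before test.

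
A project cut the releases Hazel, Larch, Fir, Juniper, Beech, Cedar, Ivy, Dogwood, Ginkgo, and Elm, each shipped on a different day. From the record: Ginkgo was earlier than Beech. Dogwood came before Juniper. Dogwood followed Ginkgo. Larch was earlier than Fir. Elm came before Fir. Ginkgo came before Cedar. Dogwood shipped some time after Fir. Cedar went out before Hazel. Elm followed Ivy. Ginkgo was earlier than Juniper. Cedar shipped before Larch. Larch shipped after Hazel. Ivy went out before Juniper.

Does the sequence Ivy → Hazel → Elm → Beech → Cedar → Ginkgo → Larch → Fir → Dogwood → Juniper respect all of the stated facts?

The constraints require Cedar before Hazel, but in the proposed sequence Hazel appears ahead of Cedar. That one violation is enough.

no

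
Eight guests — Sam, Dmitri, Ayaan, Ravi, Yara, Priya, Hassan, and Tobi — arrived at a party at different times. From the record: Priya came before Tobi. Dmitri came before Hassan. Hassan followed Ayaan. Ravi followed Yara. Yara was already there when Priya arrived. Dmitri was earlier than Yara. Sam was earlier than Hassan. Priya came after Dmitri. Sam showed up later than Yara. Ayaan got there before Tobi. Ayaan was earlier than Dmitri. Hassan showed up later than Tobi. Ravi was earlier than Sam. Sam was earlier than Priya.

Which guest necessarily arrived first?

Ayaan

Ayaan has a chain of constraints placing them before every other guest, so Ayaan must be first.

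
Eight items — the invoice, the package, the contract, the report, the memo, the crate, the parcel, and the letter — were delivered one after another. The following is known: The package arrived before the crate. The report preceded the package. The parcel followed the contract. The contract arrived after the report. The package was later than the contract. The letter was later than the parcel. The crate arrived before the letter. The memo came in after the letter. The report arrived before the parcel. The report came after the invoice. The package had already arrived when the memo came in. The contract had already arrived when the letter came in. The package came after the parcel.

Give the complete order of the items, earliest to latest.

the invoice, the report, the contract, the parcel, the package, the crate, the letter, the memo

The constraints fix every adjacent pair, so only one ordering works:
the invoice → the report → the contract → the parcel → the package → the crate → the letter → the memo.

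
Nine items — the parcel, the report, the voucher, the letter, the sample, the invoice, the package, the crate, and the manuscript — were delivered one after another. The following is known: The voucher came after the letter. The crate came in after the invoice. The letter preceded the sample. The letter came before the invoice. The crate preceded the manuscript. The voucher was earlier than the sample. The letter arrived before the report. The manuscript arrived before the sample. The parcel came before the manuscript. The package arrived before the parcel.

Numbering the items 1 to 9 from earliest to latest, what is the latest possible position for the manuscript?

8

The manuscript must come before the sample — 1 item forced after it.
Everything else can be placed before the manuscript in some valid order, so the manuscript can sit as late as position 9 − 1 = 8.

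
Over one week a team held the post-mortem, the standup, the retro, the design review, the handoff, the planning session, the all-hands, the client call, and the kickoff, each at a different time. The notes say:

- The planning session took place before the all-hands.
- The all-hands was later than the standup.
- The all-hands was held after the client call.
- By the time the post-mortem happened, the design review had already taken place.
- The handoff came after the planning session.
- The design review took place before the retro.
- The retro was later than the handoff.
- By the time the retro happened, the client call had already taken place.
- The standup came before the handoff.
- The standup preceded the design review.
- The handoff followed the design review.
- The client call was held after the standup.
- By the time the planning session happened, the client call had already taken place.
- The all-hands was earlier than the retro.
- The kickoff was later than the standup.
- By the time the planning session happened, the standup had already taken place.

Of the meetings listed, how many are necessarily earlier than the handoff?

Directly stated before the handoff: the design review, the planning session, and the standup.
The client call reaches the handoff via the client call → the planning session → the handoff.
No chain forces the post-mortem (or any of the others) ahead of the handoff.
That's the client call, the design review, the planning session, and the standup — 4 in all.

4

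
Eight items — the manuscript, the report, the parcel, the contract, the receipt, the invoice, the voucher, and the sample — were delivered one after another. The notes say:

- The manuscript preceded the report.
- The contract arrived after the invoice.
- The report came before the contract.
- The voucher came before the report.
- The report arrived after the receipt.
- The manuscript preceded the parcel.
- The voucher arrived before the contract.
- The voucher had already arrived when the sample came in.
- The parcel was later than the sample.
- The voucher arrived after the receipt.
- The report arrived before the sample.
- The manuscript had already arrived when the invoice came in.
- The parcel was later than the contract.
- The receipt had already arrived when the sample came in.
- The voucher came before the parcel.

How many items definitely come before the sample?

Directly stated before the sample: the receipt, the report, and the voucher.
The manuscript reaches the sample via the manuscript → the report → the sample.
No chain forces the invoice (or any of the others) ahead of the sample.
That's the manuscript, the receipt, the report, and the voucher — 4 in all.

4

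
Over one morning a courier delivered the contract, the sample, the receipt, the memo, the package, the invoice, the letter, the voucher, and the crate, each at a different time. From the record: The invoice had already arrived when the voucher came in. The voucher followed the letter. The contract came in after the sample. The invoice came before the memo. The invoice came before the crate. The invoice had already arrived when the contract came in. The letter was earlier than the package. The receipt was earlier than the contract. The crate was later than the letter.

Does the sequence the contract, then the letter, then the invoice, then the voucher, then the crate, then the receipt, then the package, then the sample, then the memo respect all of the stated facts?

The constraints require the receipt before the contract, but in the proposed sequence the contract appears ahead of the receipt. That one violation is enough.

no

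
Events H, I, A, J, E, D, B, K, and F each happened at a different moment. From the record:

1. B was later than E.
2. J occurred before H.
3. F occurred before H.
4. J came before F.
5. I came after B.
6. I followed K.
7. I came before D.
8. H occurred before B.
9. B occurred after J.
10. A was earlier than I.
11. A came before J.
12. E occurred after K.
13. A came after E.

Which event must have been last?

D

Every other event has a chain of constraints placing it before D, so D is last.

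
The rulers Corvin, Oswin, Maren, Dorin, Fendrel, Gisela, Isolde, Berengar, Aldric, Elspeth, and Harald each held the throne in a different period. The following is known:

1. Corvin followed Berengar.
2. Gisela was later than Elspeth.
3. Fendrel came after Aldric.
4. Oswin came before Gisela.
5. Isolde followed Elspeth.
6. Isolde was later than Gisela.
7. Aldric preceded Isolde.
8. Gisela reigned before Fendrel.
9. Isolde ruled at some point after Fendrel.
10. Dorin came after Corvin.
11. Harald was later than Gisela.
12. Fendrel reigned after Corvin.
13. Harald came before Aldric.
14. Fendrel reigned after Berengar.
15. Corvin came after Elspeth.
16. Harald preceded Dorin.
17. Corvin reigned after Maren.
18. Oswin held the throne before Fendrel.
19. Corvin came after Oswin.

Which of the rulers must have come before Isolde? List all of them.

Directly stated before Isolde: Aldric, Elspeth, Fendrel, and Gisela.
Berengar reaches Isolde via Berengar → Fendrel → Isolde.
Corvin reaches Isolde via Corvin → Fendrel → Isolde.
Harald reaches Isolde via Harald → Aldric → Isolde.
Likewise Maren and Oswin each reach Isolde by chaining the stated constraints.

Aldric, Berengar, Corvin, Elspeth, Fendrel, Gisela, Harald, Maren, Oswin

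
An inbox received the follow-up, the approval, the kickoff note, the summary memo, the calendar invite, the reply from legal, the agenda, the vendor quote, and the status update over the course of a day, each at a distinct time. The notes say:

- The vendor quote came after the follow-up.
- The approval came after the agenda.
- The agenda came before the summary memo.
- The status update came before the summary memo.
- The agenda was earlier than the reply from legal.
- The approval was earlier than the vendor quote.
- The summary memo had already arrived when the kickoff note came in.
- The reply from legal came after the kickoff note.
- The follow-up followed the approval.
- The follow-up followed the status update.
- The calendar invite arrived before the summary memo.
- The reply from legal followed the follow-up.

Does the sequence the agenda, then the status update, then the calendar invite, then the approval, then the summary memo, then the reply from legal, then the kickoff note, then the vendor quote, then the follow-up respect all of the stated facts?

no

The constraints require the follow-up before the reply from legal, but in the proposed sequence the reply from legal appears ahead of the follow-up. That one violation is enough.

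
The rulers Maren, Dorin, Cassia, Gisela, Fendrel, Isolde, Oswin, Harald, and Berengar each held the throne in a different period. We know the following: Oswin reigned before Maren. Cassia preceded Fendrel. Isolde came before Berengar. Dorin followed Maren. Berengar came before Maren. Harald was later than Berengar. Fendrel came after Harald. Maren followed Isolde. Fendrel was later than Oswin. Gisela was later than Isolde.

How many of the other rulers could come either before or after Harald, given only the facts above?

5

Forced before Harald: Berengar and Isolde; forced after Harald: Fendrel.
That leaves Cassia, Dorin, Gisela, Maren, and Oswin with no forced order relative to Harald — 5.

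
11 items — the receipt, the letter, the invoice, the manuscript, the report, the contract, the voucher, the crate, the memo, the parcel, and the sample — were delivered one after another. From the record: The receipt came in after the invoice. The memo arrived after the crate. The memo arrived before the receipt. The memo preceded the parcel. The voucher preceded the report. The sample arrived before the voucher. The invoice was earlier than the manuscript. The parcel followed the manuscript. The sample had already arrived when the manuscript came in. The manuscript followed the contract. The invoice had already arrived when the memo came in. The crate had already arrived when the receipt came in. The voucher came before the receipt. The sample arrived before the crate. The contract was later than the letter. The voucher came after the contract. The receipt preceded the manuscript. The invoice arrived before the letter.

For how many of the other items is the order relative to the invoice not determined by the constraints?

Forced after the invoice: the contract, the letter, the manuscript, the memo, the parcel, the receipt, the report, and the voucher.
That leaves the crate and the sample with no forced order relative to the invoice — 2.

2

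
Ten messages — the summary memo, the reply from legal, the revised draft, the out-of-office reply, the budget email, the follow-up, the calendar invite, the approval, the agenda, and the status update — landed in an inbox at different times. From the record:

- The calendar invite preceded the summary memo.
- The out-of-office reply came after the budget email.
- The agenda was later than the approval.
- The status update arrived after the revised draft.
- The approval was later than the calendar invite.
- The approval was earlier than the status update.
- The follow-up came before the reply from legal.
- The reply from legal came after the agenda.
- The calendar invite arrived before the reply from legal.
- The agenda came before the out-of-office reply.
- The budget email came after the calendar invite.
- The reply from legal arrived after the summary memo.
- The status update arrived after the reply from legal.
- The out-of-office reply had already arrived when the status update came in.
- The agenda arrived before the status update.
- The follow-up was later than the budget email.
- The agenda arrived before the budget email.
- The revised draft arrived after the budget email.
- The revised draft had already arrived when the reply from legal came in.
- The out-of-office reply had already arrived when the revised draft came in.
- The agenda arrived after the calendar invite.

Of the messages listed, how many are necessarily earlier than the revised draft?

5

Directly stated before the revised draft: the budget email and the out-of-office reply.
The agenda reaches the revised draft via the agenda → the budget email → the revised draft.
The approval reaches the revised draft via the approval → the agenda → the budget email → the revised draft.
The calendar invite reaches the revised draft via the calendar invite → the budget email → the revised draft.
No chain forces the reply from legal (or any of the others) ahead of the revised draft.
That's the agenda, the approval, the budget email, the calendar invite, and the out-of-office reply — 5 in all.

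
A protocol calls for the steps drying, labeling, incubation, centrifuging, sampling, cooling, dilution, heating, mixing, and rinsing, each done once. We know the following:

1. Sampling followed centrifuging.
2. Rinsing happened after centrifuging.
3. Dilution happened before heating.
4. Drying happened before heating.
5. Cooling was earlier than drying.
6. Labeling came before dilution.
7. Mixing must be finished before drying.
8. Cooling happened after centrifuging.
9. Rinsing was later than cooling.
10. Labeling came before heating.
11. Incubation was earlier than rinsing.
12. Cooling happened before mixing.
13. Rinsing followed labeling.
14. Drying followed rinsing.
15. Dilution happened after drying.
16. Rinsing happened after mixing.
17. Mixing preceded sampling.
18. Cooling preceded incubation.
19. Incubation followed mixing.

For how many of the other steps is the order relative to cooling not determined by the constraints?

1

Forced before cooling: centrifuging; forced after cooling: dilution, drying, heating, incubation, mixing, rinsing, and sampling.
That leaves labeling with no forced order relative to cooling — 1.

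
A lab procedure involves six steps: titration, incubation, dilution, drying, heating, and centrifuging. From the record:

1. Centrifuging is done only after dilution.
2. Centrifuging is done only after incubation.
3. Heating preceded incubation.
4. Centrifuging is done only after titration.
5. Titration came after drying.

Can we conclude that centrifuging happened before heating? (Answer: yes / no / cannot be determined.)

Tracing the constraints gives heating → incubation → centrifuging, so heating must come before centrifuging.
That means centrifuging cannot be before heating.

no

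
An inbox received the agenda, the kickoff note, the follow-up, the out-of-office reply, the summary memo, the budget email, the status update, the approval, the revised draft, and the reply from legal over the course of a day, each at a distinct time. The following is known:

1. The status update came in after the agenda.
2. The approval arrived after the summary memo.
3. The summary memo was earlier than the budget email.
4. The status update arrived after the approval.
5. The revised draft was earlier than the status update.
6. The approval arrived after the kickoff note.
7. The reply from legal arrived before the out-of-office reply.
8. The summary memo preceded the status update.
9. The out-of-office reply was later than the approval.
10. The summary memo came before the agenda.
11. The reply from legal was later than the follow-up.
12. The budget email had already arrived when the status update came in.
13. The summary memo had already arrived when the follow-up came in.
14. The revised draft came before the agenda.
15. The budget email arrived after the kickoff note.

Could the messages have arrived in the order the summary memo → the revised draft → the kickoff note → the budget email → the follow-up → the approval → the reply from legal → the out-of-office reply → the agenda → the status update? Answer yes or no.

Check each stated constraint against the proposed order — e.g. the revised draft is ahead of the status update; the summary memo is ahead of the status update. Every pair is in the required order; nothing is violated.

yes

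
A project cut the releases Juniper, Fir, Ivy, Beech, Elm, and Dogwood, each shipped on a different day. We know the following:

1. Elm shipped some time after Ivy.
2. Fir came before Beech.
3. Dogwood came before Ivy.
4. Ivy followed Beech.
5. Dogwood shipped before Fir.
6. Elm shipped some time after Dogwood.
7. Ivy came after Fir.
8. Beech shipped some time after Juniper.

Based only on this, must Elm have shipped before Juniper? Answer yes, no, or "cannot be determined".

no

Tracing the constraints gives Juniper → Beech → Ivy → Elm, so Juniper must come before Elm.
That means Elm cannot be before Juniper.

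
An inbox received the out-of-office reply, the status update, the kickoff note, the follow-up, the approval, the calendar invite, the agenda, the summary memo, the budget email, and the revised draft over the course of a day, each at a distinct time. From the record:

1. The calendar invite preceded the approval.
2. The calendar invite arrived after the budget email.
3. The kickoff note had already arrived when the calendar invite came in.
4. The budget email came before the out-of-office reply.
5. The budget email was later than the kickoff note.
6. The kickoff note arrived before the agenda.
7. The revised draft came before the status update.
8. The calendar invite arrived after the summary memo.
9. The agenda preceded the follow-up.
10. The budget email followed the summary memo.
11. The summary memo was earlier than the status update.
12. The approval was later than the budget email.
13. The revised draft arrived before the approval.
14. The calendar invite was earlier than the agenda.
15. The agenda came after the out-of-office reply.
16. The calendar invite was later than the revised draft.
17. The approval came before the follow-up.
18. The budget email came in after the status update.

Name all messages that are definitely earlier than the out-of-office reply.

the budget email, the kickoff note, the revised draft, the status update, the summary memo

Directly stated before the out-of-office reply: the budget email.
The kickoff note reaches the out-of-office reply via the kickoff note → the budget email → the out-of-office reply.
The revised draft reaches the out-of-office reply via the revised draft → the status update → the budget email → the out-of-office reply.
The status update reaches the out-of-office reply via the status update → the budget email → the out-of-office reply.
Likewise the summary memo reaches the out-of-office reply by chaining the stated constraints.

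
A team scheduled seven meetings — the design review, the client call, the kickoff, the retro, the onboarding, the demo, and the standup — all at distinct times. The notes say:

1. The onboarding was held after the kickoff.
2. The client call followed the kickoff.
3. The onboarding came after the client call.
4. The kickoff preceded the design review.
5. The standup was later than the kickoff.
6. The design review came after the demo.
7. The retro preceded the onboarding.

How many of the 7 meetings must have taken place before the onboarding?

3

Directly stated before the onboarding: the client call, the kickoff, and the retro.
No chain forces the standup (or any of the others) ahead of the onboarding.
That's the client call, the kickoff, and the retro — 3 in all.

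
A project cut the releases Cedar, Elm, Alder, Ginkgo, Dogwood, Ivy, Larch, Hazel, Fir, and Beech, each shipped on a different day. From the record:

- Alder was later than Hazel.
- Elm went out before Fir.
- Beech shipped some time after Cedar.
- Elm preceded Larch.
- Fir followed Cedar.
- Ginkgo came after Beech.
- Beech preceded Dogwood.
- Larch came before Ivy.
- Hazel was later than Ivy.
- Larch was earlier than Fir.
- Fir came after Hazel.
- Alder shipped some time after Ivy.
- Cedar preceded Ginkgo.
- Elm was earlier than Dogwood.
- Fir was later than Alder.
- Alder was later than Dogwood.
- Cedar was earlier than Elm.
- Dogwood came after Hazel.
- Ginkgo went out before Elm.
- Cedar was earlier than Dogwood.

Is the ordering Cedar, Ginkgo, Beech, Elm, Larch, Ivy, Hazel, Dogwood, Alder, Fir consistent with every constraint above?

The constraints require Beech before Ginkgo, but in the proposed sequence Ginkgo appears ahead of Beech. That one violation is enough.

no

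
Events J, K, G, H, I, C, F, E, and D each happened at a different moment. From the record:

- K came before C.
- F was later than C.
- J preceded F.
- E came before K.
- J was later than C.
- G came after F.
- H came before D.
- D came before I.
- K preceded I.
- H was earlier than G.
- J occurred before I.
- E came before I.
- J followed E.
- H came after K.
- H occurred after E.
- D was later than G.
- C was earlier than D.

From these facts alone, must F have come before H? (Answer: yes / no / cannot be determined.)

cannot be determined

No chain of stated constraints runs from F to H, and none runs from H to F either.
So the relative order of F and H is not fixed by the given facts.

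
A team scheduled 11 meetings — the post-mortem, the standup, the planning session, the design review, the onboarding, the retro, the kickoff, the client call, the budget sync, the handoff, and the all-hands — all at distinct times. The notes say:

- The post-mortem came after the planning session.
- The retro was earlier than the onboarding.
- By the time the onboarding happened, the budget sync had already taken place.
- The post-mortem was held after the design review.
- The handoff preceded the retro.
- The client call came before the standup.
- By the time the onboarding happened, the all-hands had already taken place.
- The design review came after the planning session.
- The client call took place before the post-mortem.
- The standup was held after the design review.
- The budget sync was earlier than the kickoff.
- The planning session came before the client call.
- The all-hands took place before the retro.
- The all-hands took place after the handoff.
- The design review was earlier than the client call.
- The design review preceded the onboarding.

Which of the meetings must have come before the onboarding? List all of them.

the all-hands, the budget sync, the design review, the handoff, the planning session, the retro

Directly stated before the onboarding: the all-hands, the budget sync, the design review, and the retro.
The handoff reaches the onboarding via the handoff → the retro → the onboarding.
The planning session reaches the onboarding via the planning session → the design review → the onboarding.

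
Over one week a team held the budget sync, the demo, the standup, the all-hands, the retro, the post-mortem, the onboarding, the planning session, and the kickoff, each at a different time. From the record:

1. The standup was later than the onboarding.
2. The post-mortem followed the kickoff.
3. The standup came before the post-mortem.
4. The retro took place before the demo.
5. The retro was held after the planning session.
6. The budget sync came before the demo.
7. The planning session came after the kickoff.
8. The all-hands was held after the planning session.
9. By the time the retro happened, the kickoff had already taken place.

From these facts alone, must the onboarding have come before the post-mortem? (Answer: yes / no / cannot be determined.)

yes

Chain the constraints: the onboarding → the standup → the post-mortem. Each link is directly stated, so the onboarding comes before the post-mortem.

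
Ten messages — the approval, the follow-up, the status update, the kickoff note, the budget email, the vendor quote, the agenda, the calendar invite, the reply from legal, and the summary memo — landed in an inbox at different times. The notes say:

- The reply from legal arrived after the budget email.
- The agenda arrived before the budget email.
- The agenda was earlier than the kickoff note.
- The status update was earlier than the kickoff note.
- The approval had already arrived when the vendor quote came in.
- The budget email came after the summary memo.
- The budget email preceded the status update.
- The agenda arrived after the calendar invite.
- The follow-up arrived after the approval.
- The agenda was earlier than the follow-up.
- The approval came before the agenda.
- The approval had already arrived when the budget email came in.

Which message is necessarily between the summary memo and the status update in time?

Tracing the constraints gives the summary memo → the budget email → the status update, so the budget email sits after the summary memo and before the status update.
No other message is forced both after the summary memo and before the status update.

the budget email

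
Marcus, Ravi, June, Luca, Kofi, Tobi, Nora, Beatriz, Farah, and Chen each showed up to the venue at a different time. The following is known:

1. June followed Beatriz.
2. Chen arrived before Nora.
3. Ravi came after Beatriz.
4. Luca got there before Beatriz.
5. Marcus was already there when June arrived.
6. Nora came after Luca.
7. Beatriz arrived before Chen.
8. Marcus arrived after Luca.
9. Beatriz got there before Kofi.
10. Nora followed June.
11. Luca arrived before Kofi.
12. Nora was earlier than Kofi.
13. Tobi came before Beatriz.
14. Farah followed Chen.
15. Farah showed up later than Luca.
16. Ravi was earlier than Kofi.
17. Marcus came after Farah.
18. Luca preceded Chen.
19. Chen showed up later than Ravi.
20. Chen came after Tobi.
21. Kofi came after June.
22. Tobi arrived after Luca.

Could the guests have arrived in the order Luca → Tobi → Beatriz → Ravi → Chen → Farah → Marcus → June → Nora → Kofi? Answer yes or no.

yes

Check each stated constraint against the proposed order — e.g. Luca is ahead of Nora; Luca is ahead of Kofi. Every pair is in the required order; nothing is violated.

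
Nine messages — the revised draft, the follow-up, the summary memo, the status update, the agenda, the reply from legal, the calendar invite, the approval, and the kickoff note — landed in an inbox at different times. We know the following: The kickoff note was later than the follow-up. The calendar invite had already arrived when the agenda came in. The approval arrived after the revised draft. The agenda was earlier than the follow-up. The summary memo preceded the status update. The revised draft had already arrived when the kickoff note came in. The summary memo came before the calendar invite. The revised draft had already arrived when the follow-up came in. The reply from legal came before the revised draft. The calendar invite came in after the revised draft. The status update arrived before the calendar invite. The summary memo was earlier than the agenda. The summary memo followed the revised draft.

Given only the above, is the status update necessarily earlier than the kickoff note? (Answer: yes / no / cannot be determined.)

yes

Chain the constraints: the status update → the calendar invite → the agenda → the follow-up → the kickoff note. Each link is directly stated, so the status update comes before the kickoff note.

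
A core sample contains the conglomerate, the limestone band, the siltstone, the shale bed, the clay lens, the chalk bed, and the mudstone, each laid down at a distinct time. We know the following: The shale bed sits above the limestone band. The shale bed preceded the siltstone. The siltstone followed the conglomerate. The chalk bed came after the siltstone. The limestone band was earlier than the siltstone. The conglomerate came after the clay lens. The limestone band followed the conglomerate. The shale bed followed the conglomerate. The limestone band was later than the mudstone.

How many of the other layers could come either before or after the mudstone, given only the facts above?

2

Forced after the mudstone: the chalk bed, the limestone band, the shale bed, and the siltstone.
That leaves the clay lens and the conglomerate with no forced order relative to the mudstone — 2.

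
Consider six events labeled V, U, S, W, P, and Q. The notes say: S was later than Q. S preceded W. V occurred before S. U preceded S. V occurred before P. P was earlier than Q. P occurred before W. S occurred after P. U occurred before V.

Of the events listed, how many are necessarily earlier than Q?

Directly stated before Q: P.
U reaches Q via U → V → P → Q.
V reaches Q via V → P → Q.
No chain forces W (or any of the others) ahead of Q.
That's P, U, and V — 3 in all.

3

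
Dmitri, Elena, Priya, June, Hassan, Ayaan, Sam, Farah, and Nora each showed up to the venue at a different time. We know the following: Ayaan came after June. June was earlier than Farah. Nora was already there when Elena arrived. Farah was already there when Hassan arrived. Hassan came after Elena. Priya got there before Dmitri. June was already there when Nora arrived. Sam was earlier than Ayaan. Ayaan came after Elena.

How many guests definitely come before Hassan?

Directly stated before Hassan: Elena and Farah.
June reaches Hassan via June → Farah → Hassan.
Nora reaches Hassan via Nora → Elena → Hassan.
No chain forces Sam (or any of the others) ahead of Hassan.
That's Elena, Farah, June, and Nora — 4 in all.

4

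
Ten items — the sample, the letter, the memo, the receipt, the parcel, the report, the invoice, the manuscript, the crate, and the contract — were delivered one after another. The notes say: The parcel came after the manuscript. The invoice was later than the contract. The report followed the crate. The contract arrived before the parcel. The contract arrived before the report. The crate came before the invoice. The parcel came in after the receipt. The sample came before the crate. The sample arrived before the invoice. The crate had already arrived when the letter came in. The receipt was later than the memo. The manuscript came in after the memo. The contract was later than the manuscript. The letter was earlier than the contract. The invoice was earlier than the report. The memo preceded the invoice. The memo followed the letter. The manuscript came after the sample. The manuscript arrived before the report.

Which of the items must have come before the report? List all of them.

the contract, the crate, the invoice, the letter, the manuscript, the memo, the sample

Directly stated before the report: the contract, the crate, the invoice, and the manuscript.
The letter reaches the report via the letter → the contract → the report.
The memo reaches the report via the memo → the invoice → the report.
The sample reaches the report via the sample → the crate → the report.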